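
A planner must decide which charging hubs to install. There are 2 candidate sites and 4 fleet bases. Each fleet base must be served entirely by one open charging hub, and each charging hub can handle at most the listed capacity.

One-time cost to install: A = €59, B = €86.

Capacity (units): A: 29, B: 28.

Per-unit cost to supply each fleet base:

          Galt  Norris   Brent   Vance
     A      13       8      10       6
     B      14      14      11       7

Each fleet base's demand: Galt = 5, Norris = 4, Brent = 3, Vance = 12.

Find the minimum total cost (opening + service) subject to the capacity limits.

Open {A}: Galt→A 13·5=65, Norris→A 8·4=32, Brent→A 10·3=30, Vance→A 6·12=72.
Loads: A carries 24/29. Service 199; fixed 59; total 258.
Next best feasible plan costs 329.

Minimum total cost: 258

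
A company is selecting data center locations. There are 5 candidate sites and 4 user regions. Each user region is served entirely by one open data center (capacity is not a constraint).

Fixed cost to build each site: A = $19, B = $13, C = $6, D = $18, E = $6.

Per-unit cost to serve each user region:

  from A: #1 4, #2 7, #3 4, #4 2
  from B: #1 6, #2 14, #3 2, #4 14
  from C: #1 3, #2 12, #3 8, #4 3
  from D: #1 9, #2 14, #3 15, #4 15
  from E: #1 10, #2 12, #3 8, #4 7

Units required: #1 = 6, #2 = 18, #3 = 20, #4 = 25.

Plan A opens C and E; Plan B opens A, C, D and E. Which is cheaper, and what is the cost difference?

Plan A: {C, E}: #1→C 3·6=18, #2→C 12·18=216, #3→C 8·20=160, #4→C 3·25=75. Service 469; fixed 12; total 481.
Plan B: {A, C, D, E}: #1→C 3·6=18, #2→A 7·18=126, #3→A 4·20=80, #4→A 2·25=50. Service 274; fixed 49; total 323.
Difference: |481 − 323| = 158.

Plan B is cheaper by 158.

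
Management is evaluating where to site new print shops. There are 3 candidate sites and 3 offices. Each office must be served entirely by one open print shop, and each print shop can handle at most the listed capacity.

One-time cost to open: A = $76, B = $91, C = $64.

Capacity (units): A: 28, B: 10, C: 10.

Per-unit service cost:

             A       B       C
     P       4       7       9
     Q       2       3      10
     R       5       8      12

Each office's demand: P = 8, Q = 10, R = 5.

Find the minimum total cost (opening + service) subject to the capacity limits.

Open {A}: P→A 4·8=32, Q→A 2·10=20, R→A 5·5=25.
Loads: A carries 23/28. Service 77; fixed 76; total 153.
Next best feasible plan costs 217.

Minimum total cost: 153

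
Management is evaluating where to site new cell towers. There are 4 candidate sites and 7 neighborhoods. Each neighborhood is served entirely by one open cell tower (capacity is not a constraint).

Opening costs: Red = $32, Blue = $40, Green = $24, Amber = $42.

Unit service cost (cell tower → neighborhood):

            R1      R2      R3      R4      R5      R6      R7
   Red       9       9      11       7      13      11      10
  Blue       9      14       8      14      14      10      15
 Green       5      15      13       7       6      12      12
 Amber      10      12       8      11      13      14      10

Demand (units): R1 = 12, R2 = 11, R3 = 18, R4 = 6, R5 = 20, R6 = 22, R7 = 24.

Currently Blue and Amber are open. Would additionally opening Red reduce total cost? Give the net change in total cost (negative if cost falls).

Current service cost with {Blue, Amber}: 1170.
Adding Red: each neighborhood re-picks its cheapest; new service cost 1113, saving 57.
Extra fixed cost: 32. Net change = 32 − 57 = -25.
(Totals: 1252 → 1227.)

Yes — net change −25 (cost falls by 25).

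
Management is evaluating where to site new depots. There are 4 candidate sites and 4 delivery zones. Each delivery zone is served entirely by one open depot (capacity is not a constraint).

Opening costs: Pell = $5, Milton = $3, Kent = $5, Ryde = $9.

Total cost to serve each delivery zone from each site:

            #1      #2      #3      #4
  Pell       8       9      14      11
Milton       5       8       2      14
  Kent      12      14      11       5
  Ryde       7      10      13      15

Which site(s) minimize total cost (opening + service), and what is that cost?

For any fixed open set, each delivery zone goes to its cheapest open site; total = fixed + service.
{Milton, Kent}: #1→Milton 5, #2→Milton 8, #3→Milton 2, #4→Kent 5. Service 20; fixed 8; total 28.
{Milton}: service 29 + fixed 3 = 32
{Pell, Milton, Kent}: service 20 + fixed 13 = 33
{Pell, Milton, Kent, Ryde}: service 20 + fixed 22 = 42
(All 15 nonempty subsets were checked; Milton and Kent is lowest.)

Open Milton and Kent; minimum total cost 28.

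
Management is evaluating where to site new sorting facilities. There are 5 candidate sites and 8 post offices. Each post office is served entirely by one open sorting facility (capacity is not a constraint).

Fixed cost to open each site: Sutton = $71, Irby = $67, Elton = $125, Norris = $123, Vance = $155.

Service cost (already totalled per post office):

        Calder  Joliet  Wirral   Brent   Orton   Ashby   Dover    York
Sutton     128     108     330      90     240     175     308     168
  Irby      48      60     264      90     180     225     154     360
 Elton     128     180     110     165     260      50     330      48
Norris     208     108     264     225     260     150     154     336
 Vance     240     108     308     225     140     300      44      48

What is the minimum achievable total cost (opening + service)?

Minimum total cost: 932

For any fixed open set, each post office goes to its cheapest open site; total = fixed + service.
{Irby, Elton}: Calder→Irby 48, Joliet→Irby 60, Wirral→Elton 110, Brent→Irby 90, Orton→Irby 180, Ashby→Elton 50, Dover→Irby 154, York→Elton 48. Service 740; fixed 192; total 932.
{Irby, Elton, Vance}: Calder→Irby 48, Joliet→Irby 60, Wirral→Elton 110, Brent→Irby 90, Orton→Vance 140, Ashby→Elton 50, Dover→Vance 44, York→Elton 48. Service 590; fixed 347; total 937.
{Sutton, Irby, Elton}: service 740 + fixed 263 = 1003
{Sutton, Irby, Elton, Norris, Vance}: Calder→Irby 48, Joliet→Irby 60, Wirral→Elton 110, Brent→Sutton 90, Orton→Vance 140, Ashby→Elton 50, Dover→Vance 44, York→Elton 48. Service 590; fixed 541; total 1131.
No other subset beats 932.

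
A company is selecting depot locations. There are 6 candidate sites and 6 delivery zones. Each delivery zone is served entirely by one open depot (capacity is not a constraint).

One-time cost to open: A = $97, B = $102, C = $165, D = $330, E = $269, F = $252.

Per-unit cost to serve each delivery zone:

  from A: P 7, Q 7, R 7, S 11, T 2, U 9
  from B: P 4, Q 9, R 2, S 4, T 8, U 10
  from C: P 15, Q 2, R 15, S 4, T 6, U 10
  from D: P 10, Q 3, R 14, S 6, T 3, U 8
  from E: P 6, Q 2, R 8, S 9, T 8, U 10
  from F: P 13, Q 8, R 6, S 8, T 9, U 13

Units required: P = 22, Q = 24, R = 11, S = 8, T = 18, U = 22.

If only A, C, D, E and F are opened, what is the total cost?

Total cost: 1603

Each delivery zone is assigned to its cheapest site among the open ones.
{A, C, D, E, F}: P→E 6·22=132, Q→C 2·24=48, R→F 6·11=66, S→C 4·8=32, T→A 2·18=36, U→D 8·22=176. Service 490; fixed 1113; total 1603.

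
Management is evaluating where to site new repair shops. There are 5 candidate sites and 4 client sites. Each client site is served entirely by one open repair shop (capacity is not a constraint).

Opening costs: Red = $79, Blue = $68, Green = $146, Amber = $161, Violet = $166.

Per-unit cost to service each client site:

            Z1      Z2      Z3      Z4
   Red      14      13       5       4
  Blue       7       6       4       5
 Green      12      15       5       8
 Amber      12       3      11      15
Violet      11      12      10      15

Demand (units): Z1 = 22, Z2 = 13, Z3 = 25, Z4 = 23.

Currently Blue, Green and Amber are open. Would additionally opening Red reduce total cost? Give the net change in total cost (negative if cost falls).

Current service cost with {Blue, Green, Amber}: 408.
Adding Red: each client site re-picks its cheapest; new service cost 385, saving 23.
Extra fixed cost: 79. Net change = 79 − 23 = 56.
(Totals: 783 → 839.)

No — net change +56 (cost rises by 56).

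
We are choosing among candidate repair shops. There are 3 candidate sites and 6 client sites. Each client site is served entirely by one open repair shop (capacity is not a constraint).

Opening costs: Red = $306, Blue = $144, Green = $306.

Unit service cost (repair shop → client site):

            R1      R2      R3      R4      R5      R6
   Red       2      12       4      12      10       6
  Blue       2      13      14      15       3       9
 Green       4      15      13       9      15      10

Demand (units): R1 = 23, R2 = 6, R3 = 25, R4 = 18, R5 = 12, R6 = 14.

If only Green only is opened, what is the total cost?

Each client site is assigned to its cheapest site among the open ones.
{Green}: R1→Green 4·23=92, R2→Green 15·6=90, R3→Green 13·25=325, R4→Green 9·18=162, R5→Green 15·12=180, R6→Green 10·14=140. Service 989; fixed 306; total 1295.

Total cost: 1295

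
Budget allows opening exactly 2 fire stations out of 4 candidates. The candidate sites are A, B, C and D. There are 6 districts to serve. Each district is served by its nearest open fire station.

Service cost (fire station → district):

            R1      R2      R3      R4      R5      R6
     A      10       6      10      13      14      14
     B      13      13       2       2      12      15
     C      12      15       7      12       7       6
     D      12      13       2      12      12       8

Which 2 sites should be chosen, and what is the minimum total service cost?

With exactly 2 open, each district uses its cheapest among the chosen.
{B, C}: R1→C 12, R2→B 13, R3→B 2, R4→B 2, R5→C 7, R6→C 6. Service cost 42.
{A, B}: service cost 46
{A, C}: service cost 48
Among all 6 size-2 choices, {B, C} is lowest.

Choose B and C; total service cost 42.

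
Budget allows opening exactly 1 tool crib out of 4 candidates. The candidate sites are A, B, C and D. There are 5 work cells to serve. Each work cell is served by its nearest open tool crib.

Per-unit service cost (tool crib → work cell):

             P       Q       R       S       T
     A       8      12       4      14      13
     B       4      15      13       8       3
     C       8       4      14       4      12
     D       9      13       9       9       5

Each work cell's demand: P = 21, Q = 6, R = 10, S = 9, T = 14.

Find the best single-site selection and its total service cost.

Choose B only; total service cost 418.

With exactly 1 open, each work cell uses its cheapest among the chosen.
{B}: P→B 4·21=84, Q→B 15·6=90, R→B 13·10=130, S→B 8·9=72, T→B 3·14=42. Service cost 418.
{D}: service cost 508
{C}: service cost 536
Among all 4 size-1 choices, {B} is lowest.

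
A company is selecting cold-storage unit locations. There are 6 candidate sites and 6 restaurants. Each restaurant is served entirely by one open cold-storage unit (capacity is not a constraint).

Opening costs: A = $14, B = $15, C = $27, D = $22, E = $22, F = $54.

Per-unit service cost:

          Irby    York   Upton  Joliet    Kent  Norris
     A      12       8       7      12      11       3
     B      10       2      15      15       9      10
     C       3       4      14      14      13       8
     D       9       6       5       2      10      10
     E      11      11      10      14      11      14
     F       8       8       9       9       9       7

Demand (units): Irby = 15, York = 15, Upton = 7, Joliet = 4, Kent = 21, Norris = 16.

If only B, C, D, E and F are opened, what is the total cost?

Each restaurant is assigned to its cheapest site among the open ones.
{B, C, D, E, F}: Irby→C 3·15=45, York→B 2·15=30, Upton→D 5·7=35, Joliet→D 2·4=8, Kent→B 9·21=189, Norris→F 7·16=112. Service 419; fixed 140; total 559.

Total cost: 559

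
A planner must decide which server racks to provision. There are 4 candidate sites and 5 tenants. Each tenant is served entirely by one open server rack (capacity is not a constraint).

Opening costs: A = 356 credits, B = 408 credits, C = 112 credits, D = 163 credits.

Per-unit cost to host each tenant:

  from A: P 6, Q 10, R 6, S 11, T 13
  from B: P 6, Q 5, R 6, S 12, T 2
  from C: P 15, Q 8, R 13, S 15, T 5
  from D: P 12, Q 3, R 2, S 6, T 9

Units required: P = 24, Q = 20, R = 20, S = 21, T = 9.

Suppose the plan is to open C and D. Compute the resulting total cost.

Total cost: 834

Each tenant is assigned to its cheapest site among the open ones.
{C, D}: P→D 12·24=288, Q→D 3·20=60, R→D 2·20=40, S→D 6·21=126, T→C 5·9=45. Service 559; fixed 275; total 834.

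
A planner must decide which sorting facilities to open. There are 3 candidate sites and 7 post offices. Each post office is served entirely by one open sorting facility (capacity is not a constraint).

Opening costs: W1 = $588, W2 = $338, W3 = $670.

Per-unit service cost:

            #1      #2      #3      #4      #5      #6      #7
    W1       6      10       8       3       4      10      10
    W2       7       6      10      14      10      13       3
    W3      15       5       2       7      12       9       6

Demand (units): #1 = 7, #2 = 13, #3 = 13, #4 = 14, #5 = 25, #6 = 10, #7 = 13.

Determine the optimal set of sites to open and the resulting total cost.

Open W2 only; minimum total cost 1210.

For any fixed open set, each post office goes to its cheapest open site; total = fixed + service.
{W2}: #1→W2 7·7=49, #2→W2 6·13=78, #3→W2 10·13=130, #4→W2 14·14=196, #5→W2 10·25=250, #6→W2 13·10=130, #7→W2 3·13=39. Service 872; fixed 338; total 1210.
{W1}: #1→W1 6·7=42, #2→W1 10·13=130, #3→W1 8·13=104, #4→W1 3·14=42, #5→W1 4·25=100, #6→W1 10·10=100, #7→W1 10·13=130. Service 648; fixed 588; total 1236.
{W1, W2}: #1→W1 6·7=42, #2→W2 6·13=78, #3→W1 8·13=104, #4→W1 3·14=42, #5→W1 4·25=100, #6→W1 10·10=100, #7→W2 3·13=39. Service 505; fixed 926; total 1431.
{W1, W2, W3}: service 404 + fixed 1596 = 2000
(All 7 nonempty subsets were checked; W2 only is lowest.)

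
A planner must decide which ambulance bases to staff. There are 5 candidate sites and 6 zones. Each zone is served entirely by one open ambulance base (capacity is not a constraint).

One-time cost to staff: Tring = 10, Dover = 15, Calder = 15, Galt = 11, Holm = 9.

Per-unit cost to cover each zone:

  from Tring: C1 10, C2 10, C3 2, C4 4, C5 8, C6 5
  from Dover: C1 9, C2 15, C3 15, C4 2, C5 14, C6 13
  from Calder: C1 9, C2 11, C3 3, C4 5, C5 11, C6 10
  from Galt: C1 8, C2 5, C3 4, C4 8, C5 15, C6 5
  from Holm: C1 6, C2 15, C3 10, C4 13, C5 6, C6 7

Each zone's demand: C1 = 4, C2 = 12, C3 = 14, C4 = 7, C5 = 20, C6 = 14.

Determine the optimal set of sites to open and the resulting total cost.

For any fixed open set, each zone goes to its cheapest open site; total = fixed + service.
{Tring, Galt, Holm}: C1→Holm 6·4=24, C2→Galt 5·12=60, C3→Tring 2·14=28, C4→Tring 4·7=28, C5→Holm 6·20=120, C6→Tring 5·14=70. Service 330; fixed 30; total 360.
{Tring, Dover, Galt, Holm}: C1→Holm 6·4=24, C2→Galt 5·12=60, C3→Tring 2·14=28, C4→Dover 2·7=14, C5→Holm 6·20=120, C6→Tring 5·14=70. Service 316; fixed 45; total 361.
{Tring, Calder, Galt, Holm}: C1→Holm 6·4=24, C2→Galt 5·12=60, C3→Tring 2·14=28, C4→Tring 4·7=28, C5→Holm 6·20=120, C6→Tring 5·14=70. Service 330; fixed 45; total 375.
{Tring, Dover, Calder, Galt, Holm}: C1→Holm 6·4=24, C2→Galt 5·12=60, C3→Tring 2·14=28, C4→Dover 2·7=14, C5→Holm 6·20=120, C6→Tring 5·14=70. Service 316; fixed 60; total 376.
No other subset beats 360.

Open Tring, Galt and Holm; minimum total cost 360.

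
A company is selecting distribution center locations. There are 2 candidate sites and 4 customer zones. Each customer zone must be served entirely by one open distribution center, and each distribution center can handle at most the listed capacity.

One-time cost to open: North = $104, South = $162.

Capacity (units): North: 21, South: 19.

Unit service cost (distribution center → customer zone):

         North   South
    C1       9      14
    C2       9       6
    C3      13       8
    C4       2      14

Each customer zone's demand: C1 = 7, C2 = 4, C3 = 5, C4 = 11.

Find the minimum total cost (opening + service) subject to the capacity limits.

Open {North, South}: C1→North 9·7=63, C2→South 6·4=24, C3→South 8·5=40, C4→North 2·11=22.
Loads: North carries 18/21, South carries 9/19. Service 149; fixed 266; total 415.
Next best feasible plan costs 450.

Minimum total cost: 415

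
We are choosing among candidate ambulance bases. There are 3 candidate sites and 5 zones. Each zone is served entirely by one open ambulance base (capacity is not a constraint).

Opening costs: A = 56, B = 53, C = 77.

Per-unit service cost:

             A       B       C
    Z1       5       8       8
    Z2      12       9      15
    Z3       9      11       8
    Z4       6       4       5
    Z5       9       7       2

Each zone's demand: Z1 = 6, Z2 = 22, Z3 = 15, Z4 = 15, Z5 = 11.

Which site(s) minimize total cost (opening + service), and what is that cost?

Open B and C; minimum total cost 578.

For any fixed open set, each zone goes to its cheapest open site; total = fixed + service.
{B, C}: Z1→B 8·6=48, Z2→B 9·22=198, Z3→C 8·15=120, Z4→B 4·15=60, Z5→C 2·11=22. Service 448; fixed 130; total 578.
{B}: Z1→B 8·6=48, Z2→B 9·22=198, Z3→B 11·15=165, Z4→B 4·15=60, Z5→B 7·11=77. Service 548; fixed 53; total 601.
{A, B}: service 500 + fixed 109 = 609
{A, B, C}: Z1→A 5·6=30, Z2→B 9·22=198, Z3→C 8·15=120, Z4→B 4·15=60, Z5→C 2·11=22. Service 430; fixed 186; total 616.
No other subset beats 578.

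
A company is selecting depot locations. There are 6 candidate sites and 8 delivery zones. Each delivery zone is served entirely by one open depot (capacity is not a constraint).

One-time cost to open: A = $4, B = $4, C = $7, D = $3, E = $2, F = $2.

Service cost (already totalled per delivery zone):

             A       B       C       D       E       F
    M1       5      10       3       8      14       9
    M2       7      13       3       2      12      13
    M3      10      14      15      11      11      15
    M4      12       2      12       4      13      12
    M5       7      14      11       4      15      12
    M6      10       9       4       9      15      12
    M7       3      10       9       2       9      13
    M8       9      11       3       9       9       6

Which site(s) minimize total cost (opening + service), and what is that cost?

Open C and D; minimum total cost 43.

For any fixed open set, each delivery zone goes to its cheapest open site; total = fixed + service.
{C, D}: M1→C 3, M2→D 2, M3→D 11, M4→D 4, M5→D 4, M6→C 4, M7→D 2, M8→C 3. Service 33; fixed 10; total 43.
{B, C, D}: service 31 + fixed 14 = 45
{C, D, E}: M1→C 3, M2→D 2, M3→D 11, M4→D 4, M5→D 4, M6→C 4, M7→D 2, M8→C 3. Service 33; fixed 12; total 45.
{A, B, C, D, E, F}: M1→C 3, M2→D 2, M3→A 10, M4→B 2, M5→D 4, M6→C 4, M7→D 2, M8→C 3. Service 30; fixed 22; total 52.
No other subset beats 43.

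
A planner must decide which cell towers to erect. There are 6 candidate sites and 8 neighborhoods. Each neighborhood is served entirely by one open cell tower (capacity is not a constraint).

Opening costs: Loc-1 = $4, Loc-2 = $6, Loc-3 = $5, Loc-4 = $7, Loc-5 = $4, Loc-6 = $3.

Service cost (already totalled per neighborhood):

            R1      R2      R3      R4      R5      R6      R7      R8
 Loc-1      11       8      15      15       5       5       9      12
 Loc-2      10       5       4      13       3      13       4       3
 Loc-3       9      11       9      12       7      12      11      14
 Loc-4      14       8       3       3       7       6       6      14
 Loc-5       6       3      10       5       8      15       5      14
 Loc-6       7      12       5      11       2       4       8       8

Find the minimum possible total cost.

For any fixed open set, each neighborhood goes to its cheapest open site; total = fixed + service.
{Loc-2, Loc-5, Loc-6}: R1→Loc-5 6, R2→Loc-5 3, R3→Loc-2 4, R4→Loc-5 5, R5→Loc-6 2, R6→Loc-6 4, R7→Loc-2 4, R8→Loc-2 3. Service 31; fixed 13; total 44.
{Loc-5, Loc-6}: R1→Loc-5 6, R2→Loc-5 3, R3→Loc-6 5, R4→Loc-5 5, R5→Loc-6 2, R6→Loc-6 4, R7→Loc-5 5, R8→Loc-6 8. Service 38; fixed 7; total 45.
{Loc-1, Loc-2, Loc-5}: service 33 + fixed 14 = 47
{Loc-1, Loc-2, Loc-3, Loc-4, Loc-5, Loc-6}: service 28 + fixed 29 = 57
No other subset beats 44.

Minimum total cost: 44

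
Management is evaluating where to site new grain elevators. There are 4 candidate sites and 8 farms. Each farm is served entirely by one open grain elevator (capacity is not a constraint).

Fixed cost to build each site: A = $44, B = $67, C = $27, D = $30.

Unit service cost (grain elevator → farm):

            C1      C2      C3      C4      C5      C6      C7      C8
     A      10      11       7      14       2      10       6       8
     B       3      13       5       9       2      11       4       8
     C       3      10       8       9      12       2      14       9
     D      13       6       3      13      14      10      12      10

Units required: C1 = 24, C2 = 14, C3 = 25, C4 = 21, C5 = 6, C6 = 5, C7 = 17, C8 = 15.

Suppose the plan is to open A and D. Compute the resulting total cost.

Total cost: 1030

Each farm is assigned to its cheapest site among the open ones.
{A, D}: C1→A 10·24=240, C2→D 6·14=84, C3→D 3·25=75, C4→D 13·21=273, C5→A 2·6=12, C6→A 10·5=50, C7→A 6·17=102, C8→A 8·15=120. Service 956; fixed 74; total 1030.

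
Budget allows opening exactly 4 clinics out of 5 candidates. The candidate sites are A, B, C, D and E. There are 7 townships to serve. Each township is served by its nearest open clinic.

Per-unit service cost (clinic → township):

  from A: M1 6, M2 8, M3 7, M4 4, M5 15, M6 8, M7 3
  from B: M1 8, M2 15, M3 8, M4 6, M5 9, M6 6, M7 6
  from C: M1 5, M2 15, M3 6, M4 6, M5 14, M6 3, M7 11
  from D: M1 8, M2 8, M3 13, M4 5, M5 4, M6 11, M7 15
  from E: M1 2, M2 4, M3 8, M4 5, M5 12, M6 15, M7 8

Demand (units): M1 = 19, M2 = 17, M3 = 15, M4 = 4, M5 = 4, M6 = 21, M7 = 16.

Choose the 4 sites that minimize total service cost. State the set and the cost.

Choose A, C, D and E; total service cost 339.

With exactly 4 open, each township uses its cheapest among the chosen.
{A, C, D, E}: M1→E 2·19=38, M2→E 4·17=68, M3→C 6·15=90, M4→A 4·4=16, M5→D 4·4=16, M6→C 3·21=63, M7→A 3·16=48. Service cost 339.
{A, B, C, E}: service cost 359
{B, C, D, E}: service cost 391
Among all 5 size-4 choices, {A, C, D, E} is lowest.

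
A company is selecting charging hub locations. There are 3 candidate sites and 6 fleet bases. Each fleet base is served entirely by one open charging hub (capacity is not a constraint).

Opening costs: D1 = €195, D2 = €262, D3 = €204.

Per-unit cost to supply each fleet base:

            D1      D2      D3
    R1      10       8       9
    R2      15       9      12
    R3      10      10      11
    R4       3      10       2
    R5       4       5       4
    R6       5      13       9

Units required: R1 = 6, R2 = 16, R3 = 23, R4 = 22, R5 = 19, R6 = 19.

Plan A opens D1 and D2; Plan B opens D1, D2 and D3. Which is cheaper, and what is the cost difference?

Plan A is cheaper by 182.

Plan A: {D1, D2}: R1→D2 8·6=48, R2→D2 9·16=144, R3→D1 10·23=230, R4→D1 3·22=66, R5→D1 4·19=76, R6→D1 5·19=95. Service 659; fixed 457; total 1116.
Plan B: {D1, D2, D3}: R1→D2 8·6=48, R2→D2 9·16=144, R3→D1 10·23=230, R4→D3 2·22=44, R5→D1 4·19=76, R6→D1 5·19=95. Service 637; fixed 661; total 1298.
Difference: |1116 − 1298| = 182.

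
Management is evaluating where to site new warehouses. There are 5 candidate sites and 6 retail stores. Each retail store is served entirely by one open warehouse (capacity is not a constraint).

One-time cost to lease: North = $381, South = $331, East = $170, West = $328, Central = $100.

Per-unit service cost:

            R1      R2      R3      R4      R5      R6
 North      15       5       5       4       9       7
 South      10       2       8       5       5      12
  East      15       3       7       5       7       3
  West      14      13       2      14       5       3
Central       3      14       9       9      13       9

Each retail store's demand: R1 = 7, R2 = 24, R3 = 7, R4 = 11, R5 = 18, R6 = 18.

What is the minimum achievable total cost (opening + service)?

Minimum total cost: 631

For any fixed open set, each retail store goes to its cheapest open site; total = fixed + service.
{East}: R1→East 15·7=105, R2→East 3·24=72, R3→East 7·7=49, R4→East 5·11=55, R5→East 7·18=126, R6→East 3·18=54. Service 461; fixed 170; total 631.
{East, Central}: service 377 + fixed 270 = 647
{South, Central}: service 432 + fixed 431 = 863
{North, South, East, West, Central}: service 271 + fixed 1310 = 1581
No other subset beats 631.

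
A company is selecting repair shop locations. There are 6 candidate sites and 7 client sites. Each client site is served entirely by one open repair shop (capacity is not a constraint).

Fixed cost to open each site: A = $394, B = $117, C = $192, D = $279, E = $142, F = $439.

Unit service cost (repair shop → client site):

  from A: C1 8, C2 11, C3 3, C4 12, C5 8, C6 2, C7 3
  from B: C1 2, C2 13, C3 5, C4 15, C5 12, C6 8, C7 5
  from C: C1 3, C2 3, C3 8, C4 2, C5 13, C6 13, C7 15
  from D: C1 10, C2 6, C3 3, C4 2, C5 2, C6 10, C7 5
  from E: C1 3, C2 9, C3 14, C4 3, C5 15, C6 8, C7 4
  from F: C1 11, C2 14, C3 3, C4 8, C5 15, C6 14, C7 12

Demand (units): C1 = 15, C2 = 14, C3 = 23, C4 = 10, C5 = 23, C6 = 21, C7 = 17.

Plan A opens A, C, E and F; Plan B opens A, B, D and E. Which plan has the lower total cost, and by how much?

Plan B is cheaper by 346.

Plan A: {A, C, E, F}: C1→C 3·15=45, C2→C 3·14=42, C3→A 3·23=69, C4→C 2·10=20, C5→A 8·23=184, C6→A 2·21=42, C7→A 3·17=51. Service 453; fixed 1167; total 1620.
Plan B: {A, B, D, E}: C1→B 2·15=30, C2→D 6·14=84, C3→A 3·23=69, C4→D 2·10=20, C5→D 2·23=46, C6→A 2·21=42, C7→A 3·17=51. Service 342; fixed 932; total 1274.
Difference: |1620 − 1274| = 346.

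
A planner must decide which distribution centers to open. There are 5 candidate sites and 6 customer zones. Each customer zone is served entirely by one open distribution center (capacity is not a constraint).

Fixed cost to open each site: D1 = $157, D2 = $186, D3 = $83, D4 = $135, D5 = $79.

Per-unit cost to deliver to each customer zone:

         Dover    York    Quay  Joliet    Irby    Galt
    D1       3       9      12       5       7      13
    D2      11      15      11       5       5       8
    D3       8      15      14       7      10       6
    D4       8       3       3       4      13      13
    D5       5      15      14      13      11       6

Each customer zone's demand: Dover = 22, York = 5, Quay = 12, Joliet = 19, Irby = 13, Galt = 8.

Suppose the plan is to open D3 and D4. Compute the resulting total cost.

Total cost: 699

Each customer zone is assigned to its cheapest site among the open ones.
{D3, D4}: Dover→D3 8·22=176, York→D4 3·5=15, Quay→D4 3·12=36, Joliet→D4 4·19=76, Irby→D3 10·13=130, Galt→D3 6·8=48. Service 481; fixed 218; total 699.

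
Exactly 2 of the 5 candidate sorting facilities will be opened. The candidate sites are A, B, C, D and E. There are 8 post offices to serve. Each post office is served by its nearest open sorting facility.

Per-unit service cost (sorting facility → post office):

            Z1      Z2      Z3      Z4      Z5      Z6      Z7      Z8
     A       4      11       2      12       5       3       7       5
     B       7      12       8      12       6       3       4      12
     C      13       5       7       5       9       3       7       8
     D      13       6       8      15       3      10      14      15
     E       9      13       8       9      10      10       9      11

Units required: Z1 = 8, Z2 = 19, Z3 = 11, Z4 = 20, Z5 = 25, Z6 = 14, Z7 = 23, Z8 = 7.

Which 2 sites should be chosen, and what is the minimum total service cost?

Choose A and C; total service cost 612.

With exactly 2 open, each post office uses its cheapest among the chosen.
{A, C}: Z1→A 4·8=32, Z2→C 5·19=95, Z3→A 2·11=22, Z4→C 5·20=100, Z5→A 5·25=125, Z6→A 3·14=42, Z7→A 7·23=161, Z8→A 5·7=35. Service cost 612.
{B, C}: service cost 668
{C, D}: service cost 710
Among all 10 size-2 choices, {A, C} is lowest.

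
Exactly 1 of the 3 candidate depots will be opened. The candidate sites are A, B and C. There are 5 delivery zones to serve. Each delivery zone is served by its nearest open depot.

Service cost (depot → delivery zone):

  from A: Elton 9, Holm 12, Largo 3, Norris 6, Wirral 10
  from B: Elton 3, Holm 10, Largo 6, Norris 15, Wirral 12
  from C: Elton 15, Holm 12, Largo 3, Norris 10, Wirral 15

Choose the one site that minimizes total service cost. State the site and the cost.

With exactly 1 open, each delivery zone uses its cheapest among the chosen.
{A}: Elton→A 9, Holm→A 12, Largo→A 3, Norris→A 6, Wirral→A 10. Service cost 40.
{B}: service cost 46
{C}: service cost 55
Among all 3 size-1 choices, {A} is lowest.

Choose A only; total service cost 40.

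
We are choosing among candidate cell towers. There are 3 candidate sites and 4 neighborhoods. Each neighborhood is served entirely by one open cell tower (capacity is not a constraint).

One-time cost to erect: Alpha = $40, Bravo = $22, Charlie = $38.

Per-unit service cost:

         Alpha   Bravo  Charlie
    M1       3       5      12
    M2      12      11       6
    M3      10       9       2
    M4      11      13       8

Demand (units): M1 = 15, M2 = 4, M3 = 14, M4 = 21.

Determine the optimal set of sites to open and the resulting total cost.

Open Alpha and Charlie; minimum total cost 343.

For any fixed open set, each neighborhood goes to its cheapest open site; total = fixed + service.
{Alpha, Charlie}: M1→Alpha 3·15=45, M2→Charlie 6·4=24, M3→Charlie 2·14=28, M4→Charlie 8·21=168. Service 265; fixed 78; total 343.
{Bravo, Charlie}: service 295 + fixed 60 = 355
{Alpha, Bravo, Charlie}: service 265 + fixed 100 = 365
{Bravo}: service 518 + fixed 22 = 540
(All 7 nonempty subsets were checked; Alpha and Charlie is lowest.)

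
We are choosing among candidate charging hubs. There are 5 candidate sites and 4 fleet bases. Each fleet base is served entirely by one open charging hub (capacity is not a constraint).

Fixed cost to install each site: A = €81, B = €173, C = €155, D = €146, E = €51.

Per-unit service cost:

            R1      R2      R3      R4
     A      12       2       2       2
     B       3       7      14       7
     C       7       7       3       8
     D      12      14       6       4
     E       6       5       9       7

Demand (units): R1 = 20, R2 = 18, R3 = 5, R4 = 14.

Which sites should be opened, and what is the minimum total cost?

Open A and E; minimum total cost 326.

For any fixed open set, each fleet base goes to its cheapest open site; total = fixed + service.
{A, E}: R1→E 6·20=120, R2→A 2·18=36, R3→A 2·5=10, R4→A 2·14=28. Service 194; fixed 132; total 326.
{A, B}: R1→B 3·20=60, R2→A 2·18=36, R3→A 2·5=10, R4→A 2·14=28. Service 134; fixed 254; total 388.
{A}: service 314 + fixed 81 = 395
{A, B, C, D, E}: R1→B 3·20=60, R2→A 2·18=36, R3→A 2·5=10, R4→A 2·14=28. Service 134; fixed 606; total 740.
No other subset beats 326.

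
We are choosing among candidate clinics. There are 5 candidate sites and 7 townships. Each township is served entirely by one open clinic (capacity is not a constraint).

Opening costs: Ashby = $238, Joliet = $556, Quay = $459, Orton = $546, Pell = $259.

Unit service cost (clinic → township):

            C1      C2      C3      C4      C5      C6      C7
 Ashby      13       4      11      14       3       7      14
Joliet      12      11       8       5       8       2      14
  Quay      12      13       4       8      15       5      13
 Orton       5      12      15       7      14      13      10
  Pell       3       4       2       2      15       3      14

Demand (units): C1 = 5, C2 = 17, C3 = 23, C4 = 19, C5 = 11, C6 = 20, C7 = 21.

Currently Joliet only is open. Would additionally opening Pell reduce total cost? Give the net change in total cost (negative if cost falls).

Yes — net change −100 (cost falls by 100).

Current service cost with {Joliet}: 948.
Adding Pell: each township re-picks its cheapest; new service cost 589, saving 359.
Extra fixed cost: 259. Net change = 259 − 359 = -100.
(Totals: 1504 → 1404.)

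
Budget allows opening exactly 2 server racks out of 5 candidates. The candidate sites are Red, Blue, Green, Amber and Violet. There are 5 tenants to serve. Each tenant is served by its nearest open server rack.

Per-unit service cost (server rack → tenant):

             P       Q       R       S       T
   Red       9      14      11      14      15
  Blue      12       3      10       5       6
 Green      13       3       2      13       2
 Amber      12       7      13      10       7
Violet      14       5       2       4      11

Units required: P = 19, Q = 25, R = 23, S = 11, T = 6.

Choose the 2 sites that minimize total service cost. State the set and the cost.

With exactly 2 open, each tenant uses its cheapest among the chosen.
{Blue, Green}: P→Blue 12·19=228, Q→Blue 3·25=75, R→Green 2·23=46, S→Blue 5·11=55, T→Green 2·6=12. Service cost 416.
{Green, Violet}: service cost 424
{Blue, Violet}: service cost 429
Among all 10 size-2 choices, {Blue, Green} is lowest.

Choose Blue and Green; total service cost 416.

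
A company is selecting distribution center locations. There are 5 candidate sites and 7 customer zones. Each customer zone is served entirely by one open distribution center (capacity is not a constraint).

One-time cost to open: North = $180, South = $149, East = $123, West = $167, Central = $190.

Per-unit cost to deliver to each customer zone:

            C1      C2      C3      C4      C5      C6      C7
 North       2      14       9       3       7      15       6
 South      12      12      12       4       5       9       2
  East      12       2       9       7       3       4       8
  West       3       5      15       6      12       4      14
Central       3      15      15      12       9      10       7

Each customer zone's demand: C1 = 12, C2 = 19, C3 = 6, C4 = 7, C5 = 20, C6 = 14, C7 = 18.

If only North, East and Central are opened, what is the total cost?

Each customer zone is assigned to its cheapest site among the open ones.
{North, East, Central}: C1→North 2·12=24, C2→East 2·19=38, C3→North 9·6=54, C4→North 3·7=21, C5→East 3·20=60, C6→East 4·14=56, C7→North 6·18=108. Service 361; fixed 493; total 854.

Total cost: 854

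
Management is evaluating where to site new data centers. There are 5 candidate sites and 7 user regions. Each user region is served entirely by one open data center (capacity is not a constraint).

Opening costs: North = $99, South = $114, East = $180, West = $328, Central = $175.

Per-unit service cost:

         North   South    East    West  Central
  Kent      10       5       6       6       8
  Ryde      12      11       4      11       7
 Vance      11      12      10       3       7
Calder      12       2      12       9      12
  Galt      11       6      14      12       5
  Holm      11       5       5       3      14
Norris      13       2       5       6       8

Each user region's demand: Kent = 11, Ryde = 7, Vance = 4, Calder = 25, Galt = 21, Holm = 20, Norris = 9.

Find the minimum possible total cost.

For any fixed open set, each user region goes to its cheapest open site; total = fixed + service.
{South}: Kent→South 5·11=55, Ryde→South 11·7=77, Vance→South 12·4=48, Calder→South 2·25=50, Galt→South 6·21=126, Holm→South 5·20=100, Norris→South 2·9=18. Service 474; fixed 114; total 588.
{North, South}: Kent→South 5·11=55, Ryde→South 11·7=77, Vance→North 11·4=44, Calder→South 2·25=50, Galt→South 6·21=126, Holm→South 5·20=100, Norris→South 2·9=18. Service 470; fixed 213; total 683.
{South, Central}: service 405 + fixed 289 = 694
{North, South, East, West, Central}: service 328 + fixed 896 = 1224
No other subset beats 588.

Minimum total cost: 588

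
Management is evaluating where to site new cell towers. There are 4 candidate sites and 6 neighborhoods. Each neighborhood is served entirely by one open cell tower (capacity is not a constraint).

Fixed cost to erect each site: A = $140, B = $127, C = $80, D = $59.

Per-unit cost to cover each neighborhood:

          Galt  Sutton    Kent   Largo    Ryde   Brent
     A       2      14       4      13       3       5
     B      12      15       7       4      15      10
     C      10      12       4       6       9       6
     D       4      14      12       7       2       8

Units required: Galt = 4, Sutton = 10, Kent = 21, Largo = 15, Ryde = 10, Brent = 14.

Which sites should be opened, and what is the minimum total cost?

Open C and D; minimum total cost 553.

For any fixed open set, each neighborhood goes to its cheapest open site; total = fixed + service.
{C, D}: Galt→D 4·4=16, Sutton→C 12·10=120, Kent→C 4·21=84, Largo→C 6·15=90, Ryde→D 2·10=20, Brent→C 6·14=84. Service 414; fixed 139; total 553.
{C}: service 508 + fixed 80 = 588
{A, C}: service 402 + fixed 220 = 622
{A, B, C, D}: Galt→A 2·4=8, Sutton→C 12·10=120, Kent→A 4·21=84, Largo→B 4·15=60, Ryde→D 2·10=20, Brent→A 5·14=70. Service 362; fixed 406; total 768.
No other subset beats 553.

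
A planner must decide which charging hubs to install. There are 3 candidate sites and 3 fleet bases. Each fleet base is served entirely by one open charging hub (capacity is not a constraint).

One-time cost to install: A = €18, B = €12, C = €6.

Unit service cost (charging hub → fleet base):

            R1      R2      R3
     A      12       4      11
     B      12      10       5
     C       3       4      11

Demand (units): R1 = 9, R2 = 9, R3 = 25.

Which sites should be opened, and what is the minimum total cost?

Open B and C; minimum total cost 206.

For any fixed open set, each fleet base goes to its cheapest open site; total = fixed + service.
{B, C}: R1→C 3·9=27, R2→C 4·9=36, R3→B 5·25=125. Service 188; fixed 18; total 206.
{A, B, C}: service 188 + fixed 36 = 224
{A, B}: service 269 + fixed 30 = 299
{C}: R1→C 3·9=27, R2→C 4·9=36, R3→C 11·25=275. Service 338; fixed 6; total 344.
No other subset beats 206.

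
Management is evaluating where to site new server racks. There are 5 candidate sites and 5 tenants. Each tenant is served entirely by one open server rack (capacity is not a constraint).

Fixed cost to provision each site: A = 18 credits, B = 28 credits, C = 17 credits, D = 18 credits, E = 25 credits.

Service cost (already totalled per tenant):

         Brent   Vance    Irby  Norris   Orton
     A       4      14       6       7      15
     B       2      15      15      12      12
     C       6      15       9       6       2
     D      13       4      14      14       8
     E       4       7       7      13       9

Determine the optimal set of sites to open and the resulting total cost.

Open C only; minimum total cost 55.

For any fixed open set, each tenant goes to its cheapest open site; total = fixed + service.
{C}: Brent→C 6, Vance→C 15, Irby→C 9, Norris→C 6, Orton→C 2. Service 38; fixed 17; total 55.
{C, D}: service 27 + fixed 35 = 62
{A}: Brent→A 4, Vance→A 14, Irby→A 6, Norris→A 7, Orton→A 15. Service 46; fixed 18; total 64.
{A, B, C, D, E}: Brent→B 2, Vance→D 4, Irby→A 6, Norris→C 6, Orton→C 2. Service 20; fixed 106; total 126.
No other subset beats 55.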